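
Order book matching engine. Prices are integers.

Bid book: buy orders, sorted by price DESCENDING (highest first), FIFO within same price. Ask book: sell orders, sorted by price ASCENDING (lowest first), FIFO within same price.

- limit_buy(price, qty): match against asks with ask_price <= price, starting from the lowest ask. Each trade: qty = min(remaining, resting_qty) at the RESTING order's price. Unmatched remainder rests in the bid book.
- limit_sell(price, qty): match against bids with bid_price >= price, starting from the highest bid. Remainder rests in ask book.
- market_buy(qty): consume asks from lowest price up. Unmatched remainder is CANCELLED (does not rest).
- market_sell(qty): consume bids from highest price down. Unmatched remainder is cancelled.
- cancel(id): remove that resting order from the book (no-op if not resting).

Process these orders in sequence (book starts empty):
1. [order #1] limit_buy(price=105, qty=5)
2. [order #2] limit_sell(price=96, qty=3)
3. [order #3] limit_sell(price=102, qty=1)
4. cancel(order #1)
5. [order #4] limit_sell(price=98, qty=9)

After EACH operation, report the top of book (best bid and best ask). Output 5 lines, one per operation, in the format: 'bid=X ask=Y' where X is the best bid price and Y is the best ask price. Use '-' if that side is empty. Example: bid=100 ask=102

Answer: bid=105 ask=-
bid=105 ask=-
bid=105 ask=-
bid=- ask=-
bid=- ask=98

Derivation:
After op 1 [order #1] limit_buy(price=105, qty=5): fills=none; bids=[#1:5@105] asks=[-]
After op 2 [order #2] limit_sell(price=96, qty=3): fills=#1x#2:3@105; bids=[#1:2@105] asks=[-]
After op 3 [order #3] limit_sell(price=102, qty=1): fills=#1x#3:1@105; bids=[#1:1@105] asks=[-]
After op 4 cancel(order #1): fills=none; bids=[-] asks=[-]
After op 5 [order #4] limit_sell(price=98, qty=9): fills=none; bids=[-] asks=[#4:9@98]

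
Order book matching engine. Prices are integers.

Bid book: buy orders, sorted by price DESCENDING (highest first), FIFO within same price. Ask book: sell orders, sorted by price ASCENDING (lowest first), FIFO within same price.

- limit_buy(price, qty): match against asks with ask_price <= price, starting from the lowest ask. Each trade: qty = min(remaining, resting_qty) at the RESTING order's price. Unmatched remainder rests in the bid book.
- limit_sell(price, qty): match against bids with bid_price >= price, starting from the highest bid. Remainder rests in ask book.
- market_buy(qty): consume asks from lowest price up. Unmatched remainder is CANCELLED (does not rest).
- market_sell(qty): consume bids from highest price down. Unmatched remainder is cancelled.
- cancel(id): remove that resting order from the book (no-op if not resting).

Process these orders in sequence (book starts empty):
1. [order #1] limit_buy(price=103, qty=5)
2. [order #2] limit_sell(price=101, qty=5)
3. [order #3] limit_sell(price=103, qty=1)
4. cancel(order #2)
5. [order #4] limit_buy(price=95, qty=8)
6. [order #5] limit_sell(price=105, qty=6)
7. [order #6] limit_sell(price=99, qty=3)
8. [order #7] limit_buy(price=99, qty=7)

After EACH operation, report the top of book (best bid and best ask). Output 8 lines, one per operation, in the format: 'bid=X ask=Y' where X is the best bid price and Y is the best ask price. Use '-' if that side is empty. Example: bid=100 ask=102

After op 1 [order #1] limit_buy(price=103, qty=5): fills=none; bids=[#1:5@103] asks=[-]
After op 2 [order #2] limit_sell(price=101, qty=5): fills=#1x#2:5@103; bids=[-] asks=[-]
After op 3 [order #3] limit_sell(price=103, qty=1): fills=none; bids=[-] asks=[#3:1@103]
After op 4 cancel(order #2): fills=none; bids=[-] asks=[#3:1@103]
After op 5 [order #4] limit_buy(price=95, qty=8): fills=none; bids=[#4:8@95] asks=[#3:1@103]
After op 6 [order #5] limit_sell(price=105, qty=6): fills=none; bids=[#4:8@95] asks=[#3:1@103 #5:6@105]
After op 7 [order #6] limit_sell(price=99, qty=3): fills=none; bids=[#4:8@95] asks=[#6:3@99 #3:1@103 #5:6@105]
After op 8 [order #7] limit_buy(price=99, qty=7): fills=#7x#6:3@99; bids=[#7:4@99 #4:8@95] asks=[#3:1@103 #5:6@105]

Answer: bid=103 ask=-
bid=- ask=-
bid=- ask=103
bid=- ask=103
bid=95 ask=103
bid=95 ask=103
bid=95 ask=99
bid=99 ask=103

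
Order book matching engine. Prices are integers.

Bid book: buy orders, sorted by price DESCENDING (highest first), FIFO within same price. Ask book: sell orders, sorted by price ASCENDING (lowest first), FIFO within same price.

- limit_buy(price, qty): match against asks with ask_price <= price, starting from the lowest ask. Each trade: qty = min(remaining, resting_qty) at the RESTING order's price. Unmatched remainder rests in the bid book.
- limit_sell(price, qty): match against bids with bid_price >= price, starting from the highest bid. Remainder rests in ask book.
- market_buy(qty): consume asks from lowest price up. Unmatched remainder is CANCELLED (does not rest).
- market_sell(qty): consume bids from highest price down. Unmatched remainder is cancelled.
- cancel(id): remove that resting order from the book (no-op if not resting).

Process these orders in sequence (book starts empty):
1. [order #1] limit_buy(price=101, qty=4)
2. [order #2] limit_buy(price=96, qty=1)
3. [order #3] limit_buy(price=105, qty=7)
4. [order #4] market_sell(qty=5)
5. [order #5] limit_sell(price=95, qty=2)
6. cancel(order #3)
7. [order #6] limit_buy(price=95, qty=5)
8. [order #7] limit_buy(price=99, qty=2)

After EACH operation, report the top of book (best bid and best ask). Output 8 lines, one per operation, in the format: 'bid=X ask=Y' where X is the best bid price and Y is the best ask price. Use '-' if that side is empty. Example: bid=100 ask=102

After op 1 [order #1] limit_buy(price=101, qty=4): fills=none; bids=[#1:4@101] asks=[-]
After op 2 [order #2] limit_buy(price=96, qty=1): fills=none; bids=[#1:4@101 #2:1@96] asks=[-]
After op 3 [order #3] limit_buy(price=105, qty=7): fills=none; bids=[#3:7@105 #1:4@101 #2:1@96] asks=[-]
After op 4 [order #4] market_sell(qty=5): fills=#3x#4:5@105; bids=[#3:2@105 #1:4@101 #2:1@96] asks=[-]
After op 5 [order #5] limit_sell(price=95, qty=2): fills=#3x#5:2@105; bids=[#1:4@101 #2:1@96] asks=[-]
After op 6 cancel(order #3): fills=none; bids=[#1:4@101 #2:1@96] asks=[-]
After op 7 [order #6] limit_buy(price=95, qty=5): fills=none; bids=[#1:4@101 #2:1@96 #6:5@95] asks=[-]
After op 8 [order #7] limit_buy(price=99, qty=2): fills=none; bids=[#1:4@101 #7:2@99 #2:1@96 #6:5@95] asks=[-]

Answer: bid=101 ask=-
bid=101 ask=-
bid=105 ask=-
bid=105 ask=-
bid=101 ask=-
bid=101 ask=-
bid=101 ask=-
bid=101 ask=-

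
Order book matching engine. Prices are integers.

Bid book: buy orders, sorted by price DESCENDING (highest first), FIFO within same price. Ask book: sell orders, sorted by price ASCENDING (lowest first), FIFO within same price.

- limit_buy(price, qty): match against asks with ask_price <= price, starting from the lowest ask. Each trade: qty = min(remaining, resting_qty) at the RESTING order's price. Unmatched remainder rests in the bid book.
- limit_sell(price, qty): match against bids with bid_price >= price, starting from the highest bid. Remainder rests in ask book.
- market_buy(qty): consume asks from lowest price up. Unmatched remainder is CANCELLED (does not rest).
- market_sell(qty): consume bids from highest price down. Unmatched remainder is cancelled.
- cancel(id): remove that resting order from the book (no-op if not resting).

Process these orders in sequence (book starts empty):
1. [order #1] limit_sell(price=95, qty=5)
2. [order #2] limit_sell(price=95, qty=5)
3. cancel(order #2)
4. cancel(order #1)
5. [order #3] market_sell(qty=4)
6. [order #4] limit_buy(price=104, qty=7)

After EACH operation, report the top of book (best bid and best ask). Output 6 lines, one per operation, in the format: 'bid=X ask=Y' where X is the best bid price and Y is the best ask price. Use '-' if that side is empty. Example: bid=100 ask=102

Answer: bid=- ask=95
bid=- ask=95
bid=- ask=95
bid=- ask=-
bid=- ask=-
bid=104 ask=-

Derivation:
After op 1 [order #1] limit_sell(price=95, qty=5): fills=none; bids=[-] asks=[#1:5@95]
After op 2 [order #2] limit_sell(price=95, qty=5): fills=none; bids=[-] asks=[#1:5@95 #2:5@95]
After op 3 cancel(order #2): fills=none; bids=[-] asks=[#1:5@95]
After op 4 cancel(order #1): fills=none; bids=[-] asks=[-]
After op 5 [order #3] market_sell(qty=4): fills=none; bids=[-] asks=[-]
After op 6 [order #4] limit_buy(price=104, qty=7): fills=none; bids=[#4:7@104] asks=[-]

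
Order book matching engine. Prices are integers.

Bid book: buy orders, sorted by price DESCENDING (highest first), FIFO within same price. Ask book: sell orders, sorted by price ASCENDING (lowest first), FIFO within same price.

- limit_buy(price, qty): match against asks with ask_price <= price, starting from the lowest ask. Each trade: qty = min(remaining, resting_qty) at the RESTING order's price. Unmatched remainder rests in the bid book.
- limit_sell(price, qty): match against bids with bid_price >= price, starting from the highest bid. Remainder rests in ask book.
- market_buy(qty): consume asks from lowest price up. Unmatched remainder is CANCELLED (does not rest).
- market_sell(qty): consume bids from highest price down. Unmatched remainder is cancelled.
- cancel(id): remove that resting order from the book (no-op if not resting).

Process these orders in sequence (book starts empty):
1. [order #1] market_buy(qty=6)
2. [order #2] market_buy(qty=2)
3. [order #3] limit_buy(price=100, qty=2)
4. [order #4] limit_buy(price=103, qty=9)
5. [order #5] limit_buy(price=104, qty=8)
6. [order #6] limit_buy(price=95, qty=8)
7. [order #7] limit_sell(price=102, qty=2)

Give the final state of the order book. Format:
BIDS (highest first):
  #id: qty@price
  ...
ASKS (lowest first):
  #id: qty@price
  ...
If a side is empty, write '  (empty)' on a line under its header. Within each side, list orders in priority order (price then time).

Answer: BIDS (highest first):
  #5: 6@104
  #4: 9@103
  #3: 2@100
  #6: 8@95
ASKS (lowest first):
  (empty)

Derivation:
After op 1 [order #1] market_buy(qty=6): fills=none; bids=[-] asks=[-]
After op 2 [order #2] market_buy(qty=2): fills=none; bids=[-] asks=[-]
After op 3 [order #3] limit_buy(price=100, qty=2): fills=none; bids=[#3:2@100] asks=[-]
After op 4 [order #4] limit_buy(price=103, qty=9): fills=none; bids=[#4:9@103 #3:2@100] asks=[-]
After op 5 [order #5] limit_buy(price=104, qty=8): fills=none; bids=[#5:8@104 #4:9@103 #3:2@100] asks=[-]
After op 6 [order #6] limit_buy(price=95, qty=8): fills=none; bids=[#5:8@104 #4:9@103 #3:2@100 #6:8@95] asks=[-]
After op 7 [order #7] limit_sell(price=102, qty=2): fills=#5x#7:2@104; bids=[#5:6@104 #4:9@103 #3:2@100 #6:8@95] asks=[-]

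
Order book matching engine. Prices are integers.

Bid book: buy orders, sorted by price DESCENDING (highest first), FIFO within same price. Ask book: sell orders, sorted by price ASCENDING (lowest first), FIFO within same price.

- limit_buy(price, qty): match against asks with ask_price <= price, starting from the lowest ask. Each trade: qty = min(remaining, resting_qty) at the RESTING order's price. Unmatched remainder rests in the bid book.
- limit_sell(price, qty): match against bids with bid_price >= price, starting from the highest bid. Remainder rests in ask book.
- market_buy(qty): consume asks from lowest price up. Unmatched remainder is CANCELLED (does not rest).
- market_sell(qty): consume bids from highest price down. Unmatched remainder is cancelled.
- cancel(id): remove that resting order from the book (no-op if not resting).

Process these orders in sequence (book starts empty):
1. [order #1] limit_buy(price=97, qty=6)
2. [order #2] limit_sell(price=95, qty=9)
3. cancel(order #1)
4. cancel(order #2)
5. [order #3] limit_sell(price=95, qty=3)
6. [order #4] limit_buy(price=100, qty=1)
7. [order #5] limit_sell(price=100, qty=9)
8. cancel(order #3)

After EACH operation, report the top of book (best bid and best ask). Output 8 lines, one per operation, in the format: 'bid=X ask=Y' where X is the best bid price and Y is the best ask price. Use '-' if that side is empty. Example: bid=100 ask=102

Answer: bid=97 ask=-
bid=- ask=95
bid=- ask=95
bid=- ask=-
bid=- ask=95
bid=- ask=95
bid=- ask=95
bid=- ask=100

Derivation:
After op 1 [order #1] limit_buy(price=97, qty=6): fills=none; bids=[#1:6@97] asks=[-]
After op 2 [order #2] limit_sell(price=95, qty=9): fills=#1x#2:6@97; bids=[-] asks=[#2:3@95]
After op 3 cancel(order #1): fills=none; bids=[-] asks=[#2:3@95]
After op 4 cancel(order #2): fills=none; bids=[-] asks=[-]
After op 5 [order #3] limit_sell(price=95, qty=3): fills=none; bids=[-] asks=[#3:3@95]
After op 6 [order #4] limit_buy(price=100, qty=1): fills=#4x#3:1@95; bids=[-] asks=[#3:2@95]
After op 7 [order #5] limit_sell(price=100, qty=9): fills=none; bids=[-] asks=[#3:2@95 #5:9@100]
After op 8 cancel(order #3): fills=none; bids=[-] asks=[#5:9@100]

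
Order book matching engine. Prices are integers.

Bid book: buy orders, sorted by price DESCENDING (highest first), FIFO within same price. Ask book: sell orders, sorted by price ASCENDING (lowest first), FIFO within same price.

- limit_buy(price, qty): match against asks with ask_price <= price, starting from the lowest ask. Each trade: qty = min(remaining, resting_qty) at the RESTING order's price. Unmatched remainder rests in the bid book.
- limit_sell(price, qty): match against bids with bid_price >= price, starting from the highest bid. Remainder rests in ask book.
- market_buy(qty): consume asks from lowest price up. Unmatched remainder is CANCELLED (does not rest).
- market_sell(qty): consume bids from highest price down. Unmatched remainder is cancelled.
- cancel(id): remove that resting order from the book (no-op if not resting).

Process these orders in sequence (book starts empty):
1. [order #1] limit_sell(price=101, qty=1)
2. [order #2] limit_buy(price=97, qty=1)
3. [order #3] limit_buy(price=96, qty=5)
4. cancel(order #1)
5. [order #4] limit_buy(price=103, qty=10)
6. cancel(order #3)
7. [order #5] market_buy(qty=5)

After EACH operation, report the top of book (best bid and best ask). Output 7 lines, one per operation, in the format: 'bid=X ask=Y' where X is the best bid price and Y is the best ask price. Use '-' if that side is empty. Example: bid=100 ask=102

After op 1 [order #1] limit_sell(price=101, qty=1): fills=none; bids=[-] asks=[#1:1@101]
After op 2 [order #2] limit_buy(price=97, qty=1): fills=none; bids=[#2:1@97] asks=[#1:1@101]
After op 3 [order #3] limit_buy(price=96, qty=5): fills=none; bids=[#2:1@97 #3:5@96] asks=[#1:1@101]
After op 4 cancel(order #1): fills=none; bids=[#2:1@97 #3:5@96] asks=[-]
After op 5 [order #4] limit_buy(price=103, qty=10): fills=none; bids=[#4:10@103 #2:1@97 #3:5@96] asks=[-]
After op 6 cancel(order #3): fills=none; bids=[#4:10@103 #2:1@97] asks=[-]
After op 7 [order #5] market_buy(qty=5): fills=none; bids=[#4:10@103 #2:1@97] asks=[-]

Answer: bid=- ask=101
bid=97 ask=101
bid=97 ask=101
bid=97 ask=-
bid=103 ask=-
bid=103 ask=-
bid=103 ask=-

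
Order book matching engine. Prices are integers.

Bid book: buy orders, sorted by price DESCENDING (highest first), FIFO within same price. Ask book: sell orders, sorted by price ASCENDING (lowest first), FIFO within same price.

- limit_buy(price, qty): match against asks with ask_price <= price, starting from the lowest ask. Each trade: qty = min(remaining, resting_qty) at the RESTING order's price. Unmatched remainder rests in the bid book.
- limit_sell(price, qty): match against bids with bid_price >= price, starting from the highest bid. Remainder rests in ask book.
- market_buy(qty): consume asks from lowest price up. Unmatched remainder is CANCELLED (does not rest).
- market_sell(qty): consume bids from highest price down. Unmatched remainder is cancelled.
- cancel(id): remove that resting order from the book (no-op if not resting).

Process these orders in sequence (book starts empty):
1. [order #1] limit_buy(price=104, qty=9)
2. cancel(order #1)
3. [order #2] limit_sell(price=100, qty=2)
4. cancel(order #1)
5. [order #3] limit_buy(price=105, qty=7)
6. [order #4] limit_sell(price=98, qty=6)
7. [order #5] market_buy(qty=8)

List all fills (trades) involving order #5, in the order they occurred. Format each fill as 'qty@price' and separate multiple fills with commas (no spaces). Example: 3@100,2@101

After op 1 [order #1] limit_buy(price=104, qty=9): fills=none; bids=[#1:9@104] asks=[-]
After op 2 cancel(order #1): fills=none; bids=[-] asks=[-]
After op 3 [order #2] limit_sell(price=100, qty=2): fills=none; bids=[-] asks=[#2:2@100]
After op 4 cancel(order #1): fills=none; bids=[-] asks=[#2:2@100]
After op 5 [order #3] limit_buy(price=105, qty=7): fills=#3x#2:2@100; bids=[#3:5@105] asks=[-]
After op 6 [order #4] limit_sell(price=98, qty=6): fills=#3x#4:5@105; bids=[-] asks=[#4:1@98]
After op 7 [order #5] market_buy(qty=8): fills=#5x#4:1@98; bids=[-] asks=[-]

Answer: 1@98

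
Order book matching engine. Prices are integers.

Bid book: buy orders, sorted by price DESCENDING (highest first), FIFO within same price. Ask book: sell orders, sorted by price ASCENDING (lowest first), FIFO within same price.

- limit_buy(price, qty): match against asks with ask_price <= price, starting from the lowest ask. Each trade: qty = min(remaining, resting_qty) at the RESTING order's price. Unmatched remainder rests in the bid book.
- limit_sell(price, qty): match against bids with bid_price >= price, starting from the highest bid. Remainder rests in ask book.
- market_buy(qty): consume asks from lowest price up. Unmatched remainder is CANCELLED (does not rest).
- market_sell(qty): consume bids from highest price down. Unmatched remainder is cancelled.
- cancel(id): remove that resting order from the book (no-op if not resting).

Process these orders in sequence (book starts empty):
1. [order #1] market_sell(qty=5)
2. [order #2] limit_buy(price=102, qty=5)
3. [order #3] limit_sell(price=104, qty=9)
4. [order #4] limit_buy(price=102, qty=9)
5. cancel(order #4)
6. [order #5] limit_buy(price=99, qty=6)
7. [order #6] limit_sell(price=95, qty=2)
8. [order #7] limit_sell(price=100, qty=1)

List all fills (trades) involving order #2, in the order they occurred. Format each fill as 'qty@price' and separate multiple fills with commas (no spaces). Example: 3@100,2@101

Answer: 2@102,1@102

Derivation:
After op 1 [order #1] market_sell(qty=5): fills=none; bids=[-] asks=[-]
After op 2 [order #2] limit_buy(price=102, qty=5): fills=none; bids=[#2:5@102] asks=[-]
After op 3 [order #3] limit_sell(price=104, qty=9): fills=none; bids=[#2:5@102] asks=[#3:9@104]
After op 4 [order #4] limit_buy(price=102, qty=9): fills=none; bids=[#2:5@102 #4:9@102] asks=[#3:9@104]
After op 5 cancel(order #4): fills=none; bids=[#2:5@102] asks=[#3:9@104]
After op 6 [order #5] limit_buy(price=99, qty=6): fills=none; bids=[#2:5@102 #5:6@99] asks=[#3:9@104]
After op 7 [order #6] limit_sell(price=95, qty=2): fills=#2x#6:2@102; bids=[#2:3@102 #5:6@99] asks=[#3:9@104]
After op 8 [order #7] limit_sell(price=100, qty=1): fills=#2x#7:1@102; bids=[#2:2@102 #5:6@99] asks=[#3:9@104]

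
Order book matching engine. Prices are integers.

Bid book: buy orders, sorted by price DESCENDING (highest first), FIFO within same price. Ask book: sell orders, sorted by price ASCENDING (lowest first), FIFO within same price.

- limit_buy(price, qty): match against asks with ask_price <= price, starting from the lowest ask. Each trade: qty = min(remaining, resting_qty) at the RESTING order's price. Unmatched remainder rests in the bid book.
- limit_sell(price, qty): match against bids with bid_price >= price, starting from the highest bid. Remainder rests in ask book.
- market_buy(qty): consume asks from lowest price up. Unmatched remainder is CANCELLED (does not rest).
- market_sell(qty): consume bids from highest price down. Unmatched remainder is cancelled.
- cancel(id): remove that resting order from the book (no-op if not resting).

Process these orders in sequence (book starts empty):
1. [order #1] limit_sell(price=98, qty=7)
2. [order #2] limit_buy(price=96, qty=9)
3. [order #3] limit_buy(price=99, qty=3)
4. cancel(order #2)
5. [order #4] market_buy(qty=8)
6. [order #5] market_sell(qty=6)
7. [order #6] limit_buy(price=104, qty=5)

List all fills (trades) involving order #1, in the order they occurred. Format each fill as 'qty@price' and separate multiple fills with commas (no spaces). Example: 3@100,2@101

After op 1 [order #1] limit_sell(price=98, qty=7): fills=none; bids=[-] asks=[#1:7@98]
After op 2 [order #2] limit_buy(price=96, qty=9): fills=none; bids=[#2:9@96] asks=[#1:7@98]
After op 3 [order #3] limit_buy(price=99, qty=3): fills=#3x#1:3@98; bids=[#2:9@96] asks=[#1:4@98]
After op 4 cancel(order #2): fills=none; bids=[-] asks=[#1:4@98]
After op 5 [order #4] market_buy(qty=8): fills=#4x#1:4@98; bids=[-] asks=[-]
After op 6 [order #5] market_sell(qty=6): fills=none; bids=[-] asks=[-]
After op 7 [order #6] limit_buy(price=104, qty=5): fills=none; bids=[#6:5@104] asks=[-]

Answer: 3@98,4@98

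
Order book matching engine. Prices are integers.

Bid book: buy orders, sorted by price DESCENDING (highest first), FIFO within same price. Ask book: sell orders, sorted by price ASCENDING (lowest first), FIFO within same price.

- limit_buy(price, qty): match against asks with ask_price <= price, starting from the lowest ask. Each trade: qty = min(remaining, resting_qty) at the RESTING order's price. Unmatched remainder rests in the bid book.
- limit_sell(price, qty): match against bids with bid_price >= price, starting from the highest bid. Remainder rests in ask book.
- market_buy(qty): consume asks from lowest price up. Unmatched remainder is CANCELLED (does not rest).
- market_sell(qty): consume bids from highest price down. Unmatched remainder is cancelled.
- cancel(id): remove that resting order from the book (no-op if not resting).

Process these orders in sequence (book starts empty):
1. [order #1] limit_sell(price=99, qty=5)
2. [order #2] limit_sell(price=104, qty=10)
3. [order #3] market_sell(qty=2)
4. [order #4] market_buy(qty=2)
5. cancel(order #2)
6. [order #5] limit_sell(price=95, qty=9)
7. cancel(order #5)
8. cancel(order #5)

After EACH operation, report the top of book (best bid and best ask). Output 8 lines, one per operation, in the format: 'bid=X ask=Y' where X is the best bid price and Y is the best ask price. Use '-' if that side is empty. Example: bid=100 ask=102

Answer: bid=- ask=99
bid=- ask=99
bid=- ask=99
bid=- ask=99
bid=- ask=99
bid=- ask=95
bid=- ask=99
bid=- ask=99

Derivation:
After op 1 [order #1] limit_sell(price=99, qty=5): fills=none; bids=[-] asks=[#1:5@99]
After op 2 [order #2] limit_sell(price=104, qty=10): fills=none; bids=[-] asks=[#1:5@99 #2:10@104]
After op 3 [order #3] market_sell(qty=2): fills=none; bids=[-] asks=[#1:5@99 #2:10@104]
After op 4 [order #4] market_buy(qty=2): fills=#4x#1:2@99; bids=[-] asks=[#1:3@99 #2:10@104]
After op 5 cancel(order #2): fills=none; bids=[-] asks=[#1:3@99]
After op 6 [order #5] limit_sell(price=95, qty=9): fills=none; bids=[-] asks=[#5:9@95 #1:3@99]
After op 7 cancel(order #5): fills=none; bids=[-] asks=[#1:3@99]
After op 8 cancel(order #5): fills=none; bids=[-] asks=[#1:3@99]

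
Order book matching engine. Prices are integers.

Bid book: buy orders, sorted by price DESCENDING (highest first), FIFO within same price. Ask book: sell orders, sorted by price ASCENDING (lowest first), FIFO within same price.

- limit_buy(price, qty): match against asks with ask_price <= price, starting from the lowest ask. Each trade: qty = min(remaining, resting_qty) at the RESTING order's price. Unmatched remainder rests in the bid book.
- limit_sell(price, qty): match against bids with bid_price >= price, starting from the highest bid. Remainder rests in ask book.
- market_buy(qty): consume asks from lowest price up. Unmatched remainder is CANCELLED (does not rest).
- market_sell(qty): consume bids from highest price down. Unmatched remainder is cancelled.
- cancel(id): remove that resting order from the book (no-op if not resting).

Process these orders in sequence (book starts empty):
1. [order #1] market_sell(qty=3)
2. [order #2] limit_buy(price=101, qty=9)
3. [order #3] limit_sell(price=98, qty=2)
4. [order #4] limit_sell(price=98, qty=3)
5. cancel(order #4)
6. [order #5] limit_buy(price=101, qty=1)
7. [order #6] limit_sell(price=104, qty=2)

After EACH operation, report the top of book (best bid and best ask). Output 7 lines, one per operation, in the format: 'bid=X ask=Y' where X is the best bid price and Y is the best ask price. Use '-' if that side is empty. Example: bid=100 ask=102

After op 1 [order #1] market_sell(qty=3): fills=none; bids=[-] asks=[-]
After op 2 [order #2] limit_buy(price=101, qty=9): fills=none; bids=[#2:9@101] asks=[-]
After op 3 [order #3] limit_sell(price=98, qty=2): fills=#2x#3:2@101; bids=[#2:7@101] asks=[-]
After op 4 [order #4] limit_sell(price=98, qty=3): fills=#2x#4:3@101; bids=[#2:4@101] asks=[-]
After op 5 cancel(order #4): fills=none; bids=[#2:4@101] asks=[-]
After op 6 [order #5] limit_buy(price=101, qty=1): fills=none; bids=[#2:4@101 #5:1@101] asks=[-]
After op 7 [order #6] limit_sell(price=104, qty=2): fills=none; bids=[#2:4@101 #5:1@101] asks=[#6:2@104]

Answer: bid=- ask=-
bid=101 ask=-
bid=101 ask=-
bid=101 ask=-
bid=101 ask=-
bid=101 ask=-
bid=101 ask=104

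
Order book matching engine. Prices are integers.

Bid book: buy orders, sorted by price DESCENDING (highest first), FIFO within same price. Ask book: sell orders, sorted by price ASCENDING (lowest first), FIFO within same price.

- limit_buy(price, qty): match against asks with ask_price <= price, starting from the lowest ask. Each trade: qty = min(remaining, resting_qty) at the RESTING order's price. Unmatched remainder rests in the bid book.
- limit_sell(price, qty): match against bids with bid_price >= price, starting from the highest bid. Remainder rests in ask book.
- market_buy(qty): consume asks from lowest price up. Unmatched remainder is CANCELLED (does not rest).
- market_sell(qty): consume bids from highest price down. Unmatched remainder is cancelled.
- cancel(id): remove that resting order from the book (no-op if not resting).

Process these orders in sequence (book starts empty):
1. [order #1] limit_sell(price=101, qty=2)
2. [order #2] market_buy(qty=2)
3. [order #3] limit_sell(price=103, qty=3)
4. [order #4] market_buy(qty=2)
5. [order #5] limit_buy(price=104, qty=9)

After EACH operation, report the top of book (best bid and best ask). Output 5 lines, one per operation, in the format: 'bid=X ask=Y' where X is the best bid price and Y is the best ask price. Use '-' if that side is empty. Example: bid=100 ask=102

Answer: bid=- ask=101
bid=- ask=-
bid=- ask=103
bid=- ask=103
bid=104 ask=-

Derivation:
After op 1 [order #1] limit_sell(price=101, qty=2): fills=none; bids=[-] asks=[#1:2@101]
After op 2 [order #2] market_buy(qty=2): fills=#2x#1:2@101; bids=[-] asks=[-]
After op 3 [order #3] limit_sell(price=103, qty=3): fills=none; bids=[-] asks=[#3:3@103]
After op 4 [order #4] market_buy(qty=2): fills=#4x#3:2@103; bids=[-] asks=[#3:1@103]
After op 5 [order #5] limit_buy(price=104, qty=9): fills=#5x#3:1@103; bids=[#5:8@104] asks=[-]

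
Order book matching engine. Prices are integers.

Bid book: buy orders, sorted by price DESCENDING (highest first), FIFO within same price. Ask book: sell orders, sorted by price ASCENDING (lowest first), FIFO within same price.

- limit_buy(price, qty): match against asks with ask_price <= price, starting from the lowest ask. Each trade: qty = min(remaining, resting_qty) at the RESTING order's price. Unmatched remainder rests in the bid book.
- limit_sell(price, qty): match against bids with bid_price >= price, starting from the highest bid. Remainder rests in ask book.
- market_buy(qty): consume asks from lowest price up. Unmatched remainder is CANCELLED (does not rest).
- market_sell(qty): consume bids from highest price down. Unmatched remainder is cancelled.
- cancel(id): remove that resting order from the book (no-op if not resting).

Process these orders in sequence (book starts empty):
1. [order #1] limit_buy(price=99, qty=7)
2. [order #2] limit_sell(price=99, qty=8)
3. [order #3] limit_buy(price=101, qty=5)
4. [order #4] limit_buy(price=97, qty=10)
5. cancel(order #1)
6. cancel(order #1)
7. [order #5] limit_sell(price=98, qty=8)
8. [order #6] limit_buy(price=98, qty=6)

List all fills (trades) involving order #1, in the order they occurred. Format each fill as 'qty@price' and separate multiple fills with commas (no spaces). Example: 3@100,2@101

Answer: 7@99

Derivation:
After op 1 [order #1] limit_buy(price=99, qty=7): fills=none; bids=[#1:7@99] asks=[-]
After op 2 [order #2] limit_sell(price=99, qty=8): fills=#1x#2:7@99; bids=[-] asks=[#2:1@99]
After op 3 [order #3] limit_buy(price=101, qty=5): fills=#3x#2:1@99; bids=[#3:4@101] asks=[-]
After op 4 [order #4] limit_buy(price=97, qty=10): fills=none; bids=[#3:4@101 #4:10@97] asks=[-]
After op 5 cancel(order #1): fills=none; bids=[#3:4@101 #4:10@97] asks=[-]
After op 6 cancel(order #1): fills=none; bids=[#3:4@101 #4:10@97] asks=[-]
After op 7 [order #5] limit_sell(price=98, qty=8): fills=#3x#5:4@101; bids=[#4:10@97] asks=[#5:4@98]
After op 8 [order #6] limit_buy(price=98, qty=6): fills=#6x#5:4@98; bids=[#6:2@98 #4:10@97] asks=[-]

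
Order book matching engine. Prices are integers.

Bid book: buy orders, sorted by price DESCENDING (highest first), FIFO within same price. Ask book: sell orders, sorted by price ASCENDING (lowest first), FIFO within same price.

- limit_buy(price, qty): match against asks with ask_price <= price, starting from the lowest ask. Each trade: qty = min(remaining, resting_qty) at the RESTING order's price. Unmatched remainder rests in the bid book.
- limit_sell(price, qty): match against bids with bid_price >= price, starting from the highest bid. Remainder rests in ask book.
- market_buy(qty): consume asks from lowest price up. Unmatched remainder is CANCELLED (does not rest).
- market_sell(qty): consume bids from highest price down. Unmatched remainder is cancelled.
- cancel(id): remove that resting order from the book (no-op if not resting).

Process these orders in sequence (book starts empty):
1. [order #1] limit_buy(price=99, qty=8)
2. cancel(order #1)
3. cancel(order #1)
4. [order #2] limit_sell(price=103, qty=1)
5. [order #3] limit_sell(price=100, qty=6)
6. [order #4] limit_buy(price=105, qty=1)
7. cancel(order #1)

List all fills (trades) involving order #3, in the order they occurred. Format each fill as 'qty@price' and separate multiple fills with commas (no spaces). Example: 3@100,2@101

After op 1 [order #1] limit_buy(price=99, qty=8): fills=none; bids=[#1:8@99] asks=[-]
After op 2 cancel(order #1): fills=none; bids=[-] asks=[-]
After op 3 cancel(order #1): fills=none; bids=[-] asks=[-]
After op 4 [order #2] limit_sell(price=103, qty=1): fills=none; bids=[-] asks=[#2:1@103]
After op 5 [order #3] limit_sell(price=100, qty=6): fills=none; bids=[-] asks=[#3:6@100 #2:1@103]
After op 6 [order #4] limit_buy(price=105, qty=1): fills=#4x#3:1@100; bids=[-] asks=[#3:5@100 #2:1@103]
After op 7 cancel(order #1): fills=none; bids=[-] asks=[#3:5@100 #2:1@103]

Answer: 1@100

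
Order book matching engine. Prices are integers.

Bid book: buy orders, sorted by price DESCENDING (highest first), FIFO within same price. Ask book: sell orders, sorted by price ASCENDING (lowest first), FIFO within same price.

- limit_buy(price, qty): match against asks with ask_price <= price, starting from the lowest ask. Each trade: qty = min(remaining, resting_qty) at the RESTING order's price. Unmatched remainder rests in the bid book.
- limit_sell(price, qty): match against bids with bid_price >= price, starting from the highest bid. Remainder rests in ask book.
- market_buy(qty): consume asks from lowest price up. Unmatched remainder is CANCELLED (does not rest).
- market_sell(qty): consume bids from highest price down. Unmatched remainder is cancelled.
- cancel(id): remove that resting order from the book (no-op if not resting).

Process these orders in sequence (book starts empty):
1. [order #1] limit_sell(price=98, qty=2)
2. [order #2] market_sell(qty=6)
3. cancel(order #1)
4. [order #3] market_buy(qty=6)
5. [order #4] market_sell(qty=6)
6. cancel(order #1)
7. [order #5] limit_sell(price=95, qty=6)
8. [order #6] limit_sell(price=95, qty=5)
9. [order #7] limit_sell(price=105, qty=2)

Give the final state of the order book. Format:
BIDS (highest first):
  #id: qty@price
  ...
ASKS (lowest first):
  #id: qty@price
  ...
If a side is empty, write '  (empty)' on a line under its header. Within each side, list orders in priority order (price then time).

Answer: BIDS (highest first):
  (empty)
ASKS (lowest first):
  #5: 6@95
  #6: 5@95
  #7: 2@105

Derivation:
After op 1 [order #1] limit_sell(price=98, qty=2): fills=none; bids=[-] asks=[#1:2@98]
After op 2 [order #2] market_sell(qty=6): fills=none; bids=[-] asks=[#1:2@98]
After op 3 cancel(order #1): fills=none; bids=[-] asks=[-]
After op 4 [order #3] market_buy(qty=6): fills=none; bids=[-] asks=[-]
After op 5 [order #4] market_sell(qty=6): fills=none; bids=[-] asks=[-]
After op 6 cancel(order #1): fills=none; bids=[-] asks=[-]
After op 7 [order #5] limit_sell(price=95, qty=6): fills=none; bids=[-] asks=[#5:6@95]
After op 8 [order #6] limit_sell(price=95, qty=5): fills=none; bids=[-] asks=[#5:6@95 #6:5@95]
After op 9 [order #7] limit_sell(price=105, qty=2): fills=none; bids=[-] asks=[#5:6@95 #6:5@95 #7:2@105]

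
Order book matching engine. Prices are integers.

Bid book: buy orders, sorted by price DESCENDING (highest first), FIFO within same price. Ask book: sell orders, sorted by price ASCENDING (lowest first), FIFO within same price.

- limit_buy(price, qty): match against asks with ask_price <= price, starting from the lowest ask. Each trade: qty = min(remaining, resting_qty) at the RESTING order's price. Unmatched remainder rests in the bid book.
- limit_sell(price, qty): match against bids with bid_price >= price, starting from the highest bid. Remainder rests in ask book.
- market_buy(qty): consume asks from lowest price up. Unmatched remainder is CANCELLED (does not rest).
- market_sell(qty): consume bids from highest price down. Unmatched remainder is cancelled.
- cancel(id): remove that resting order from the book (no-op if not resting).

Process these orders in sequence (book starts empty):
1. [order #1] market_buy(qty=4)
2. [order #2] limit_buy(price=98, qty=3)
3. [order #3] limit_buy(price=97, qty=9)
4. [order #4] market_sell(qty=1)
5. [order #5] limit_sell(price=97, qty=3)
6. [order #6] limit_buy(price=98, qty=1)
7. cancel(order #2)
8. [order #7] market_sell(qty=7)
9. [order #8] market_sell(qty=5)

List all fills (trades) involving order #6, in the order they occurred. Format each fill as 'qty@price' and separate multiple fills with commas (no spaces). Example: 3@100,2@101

Answer: 1@98

Derivation:
After op 1 [order #1] market_buy(qty=4): fills=none; bids=[-] asks=[-]
After op 2 [order #2] limit_buy(price=98, qty=3): fills=none; bids=[#2:3@98] asks=[-]
After op 3 [order #3] limit_buy(price=97, qty=9): fills=none; bids=[#2:3@98 #3:9@97] asks=[-]
After op 4 [order #4] market_sell(qty=1): fills=#2x#4:1@98; bids=[#2:2@98 #3:9@97] asks=[-]
After op 5 [order #5] limit_sell(price=97, qty=3): fills=#2x#5:2@98 #3x#5:1@97; bids=[#3:8@97] asks=[-]
After op 6 [order #6] limit_buy(price=98, qty=1): fills=none; bids=[#6:1@98 #3:8@97] asks=[-]
After op 7 cancel(order #2): fills=none; bids=[#6:1@98 #3:8@97] asks=[-]
After op 8 [order #7] market_sell(qty=7): fills=#6x#7:1@98 #3x#7:6@97; bids=[#3:2@97] asks=[-]
After op 9 [order #8] market_sell(qty=5): fills=#3x#8:2@97; bids=[-] asks=[-]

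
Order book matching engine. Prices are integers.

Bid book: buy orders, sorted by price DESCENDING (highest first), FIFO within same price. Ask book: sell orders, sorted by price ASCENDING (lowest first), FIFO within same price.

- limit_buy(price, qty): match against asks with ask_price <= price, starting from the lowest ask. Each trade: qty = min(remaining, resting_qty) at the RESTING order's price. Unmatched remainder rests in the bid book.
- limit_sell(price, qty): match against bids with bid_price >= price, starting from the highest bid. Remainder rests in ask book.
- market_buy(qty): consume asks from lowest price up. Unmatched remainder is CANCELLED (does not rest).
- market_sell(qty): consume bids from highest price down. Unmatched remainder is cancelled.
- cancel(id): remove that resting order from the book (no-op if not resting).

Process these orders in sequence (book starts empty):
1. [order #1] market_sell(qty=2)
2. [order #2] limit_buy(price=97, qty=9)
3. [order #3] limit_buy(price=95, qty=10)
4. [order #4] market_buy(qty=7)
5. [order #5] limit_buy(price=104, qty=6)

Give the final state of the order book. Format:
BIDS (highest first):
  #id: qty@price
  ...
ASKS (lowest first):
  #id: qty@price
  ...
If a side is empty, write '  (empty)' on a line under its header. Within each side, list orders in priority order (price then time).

After op 1 [order #1] market_sell(qty=2): fills=none; bids=[-] asks=[-]
After op 2 [order #2] limit_buy(price=97, qty=9): fills=none; bids=[#2:9@97] asks=[-]
After op 3 [order #3] limit_buy(price=95, qty=10): fills=none; bids=[#2:9@97 #3:10@95] asks=[-]
After op 4 [order #4] market_buy(qty=7): fills=none; bids=[#2:9@97 #3:10@95] asks=[-]
After op 5 [order #5] limit_buy(price=104, qty=6): fills=none; bids=[#5:6@104 #2:9@97 #3:10@95] asks=[-]

Answer: BIDS (highest first):
  #5: 6@104
  #2: 9@97
  #3: 10@95
ASKS (lowest first):
  (empty)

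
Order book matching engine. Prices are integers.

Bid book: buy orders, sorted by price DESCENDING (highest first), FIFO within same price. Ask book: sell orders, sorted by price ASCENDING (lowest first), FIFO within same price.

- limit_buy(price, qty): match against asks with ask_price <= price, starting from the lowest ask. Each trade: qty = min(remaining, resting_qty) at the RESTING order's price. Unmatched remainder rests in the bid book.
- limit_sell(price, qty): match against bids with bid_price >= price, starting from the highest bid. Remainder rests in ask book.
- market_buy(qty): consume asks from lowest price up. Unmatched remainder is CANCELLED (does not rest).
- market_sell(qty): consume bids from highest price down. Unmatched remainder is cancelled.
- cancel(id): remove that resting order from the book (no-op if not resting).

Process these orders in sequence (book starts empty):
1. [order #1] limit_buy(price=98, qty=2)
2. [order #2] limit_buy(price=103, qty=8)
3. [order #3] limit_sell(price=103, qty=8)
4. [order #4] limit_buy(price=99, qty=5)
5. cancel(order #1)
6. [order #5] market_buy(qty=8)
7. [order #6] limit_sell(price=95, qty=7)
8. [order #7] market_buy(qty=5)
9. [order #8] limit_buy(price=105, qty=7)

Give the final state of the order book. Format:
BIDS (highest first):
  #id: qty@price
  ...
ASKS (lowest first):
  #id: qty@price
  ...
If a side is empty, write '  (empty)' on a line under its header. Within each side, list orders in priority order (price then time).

Answer: BIDS (highest first):
  #8: 7@105
ASKS (lowest first):
  (empty)

Derivation:
After op 1 [order #1] limit_buy(price=98, qty=2): fills=none; bids=[#1:2@98] asks=[-]
After op 2 [order #2] limit_buy(price=103, qty=8): fills=none; bids=[#2:8@103 #1:2@98] asks=[-]
After op 3 [order #3] limit_sell(price=103, qty=8): fills=#2x#3:8@103; bids=[#1:2@98] asks=[-]
After op 4 [order #4] limit_buy(price=99, qty=5): fills=none; bids=[#4:5@99 #1:2@98] asks=[-]
After op 5 cancel(order #1): fills=none; bids=[#4:5@99] asks=[-]
After op 6 [order #5] market_buy(qty=8): fills=none; bids=[#4:5@99] asks=[-]
After op 7 [order #6] limit_sell(price=95, qty=7): fills=#4x#6:5@99; bids=[-] asks=[#6:2@95]
After op 8 [order #7] market_buy(qty=5): fills=#7x#6:2@95; bids=[-] asks=[-]
After op 9 [order #8] limit_buy(price=105, qty=7): fills=none; bids=[#8:7@105] asks=[-]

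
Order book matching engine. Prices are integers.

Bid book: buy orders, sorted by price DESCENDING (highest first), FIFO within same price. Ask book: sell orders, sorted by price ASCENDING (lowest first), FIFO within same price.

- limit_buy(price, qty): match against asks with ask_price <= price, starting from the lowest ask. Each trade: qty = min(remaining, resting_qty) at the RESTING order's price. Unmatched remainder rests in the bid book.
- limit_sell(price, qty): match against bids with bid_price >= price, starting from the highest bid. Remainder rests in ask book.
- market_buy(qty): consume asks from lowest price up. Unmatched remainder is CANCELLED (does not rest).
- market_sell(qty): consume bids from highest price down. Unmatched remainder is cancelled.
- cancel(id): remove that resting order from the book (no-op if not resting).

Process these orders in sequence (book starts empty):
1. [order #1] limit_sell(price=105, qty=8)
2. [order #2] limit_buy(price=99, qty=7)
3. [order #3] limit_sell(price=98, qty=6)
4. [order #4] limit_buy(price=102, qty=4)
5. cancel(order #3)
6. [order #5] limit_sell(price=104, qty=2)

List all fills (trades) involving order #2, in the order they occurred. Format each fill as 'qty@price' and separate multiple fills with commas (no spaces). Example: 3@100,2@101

Answer: 6@99

Derivation:
After op 1 [order #1] limit_sell(price=105, qty=8): fills=none; bids=[-] asks=[#1:8@105]
After op 2 [order #2] limit_buy(price=99, qty=7): fills=none; bids=[#2:7@99] asks=[#1:8@105]
After op 3 [order #3] limit_sell(price=98, qty=6): fills=#2x#3:6@99; bids=[#2:1@99] asks=[#1:8@105]
After op 4 [order #4] limit_buy(price=102, qty=4): fills=none; bids=[#4:4@102 #2:1@99] asks=[#1:8@105]
After op 5 cancel(order #3): fills=none; bids=[#4:4@102 #2:1@99] asks=[#1:8@105]
After op 6 [order #5] limit_sell(price=104, qty=2): fills=none; bids=[#4:4@102 #2:1@99] asks=[#5:2@104 #1:8@105]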